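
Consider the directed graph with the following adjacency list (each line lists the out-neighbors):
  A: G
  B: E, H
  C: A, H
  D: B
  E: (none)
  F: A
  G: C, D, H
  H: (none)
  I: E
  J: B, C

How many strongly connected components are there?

8

{A, C, G} are all mutually reachable — one SCC of size 3.
{I} is an SCC by itself.
{B} is an SCC by itself.
{J} is an SCC by itself.
{F} is an SCC by itself.
(and 3 more singleton SCCs)
That gives 8 strongly connected components.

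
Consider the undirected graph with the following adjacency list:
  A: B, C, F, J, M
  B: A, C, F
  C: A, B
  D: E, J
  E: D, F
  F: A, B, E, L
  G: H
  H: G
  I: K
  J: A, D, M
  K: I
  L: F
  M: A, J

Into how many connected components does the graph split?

Starting from G we can reach G, H. That is one component of size 2.
Starting from I we can reach I, K. That is one component of size 2.
Starting from A we can reach A, B, C, D, E, F, J, L, M. That is one component of size 9.
Total: 3 components.

3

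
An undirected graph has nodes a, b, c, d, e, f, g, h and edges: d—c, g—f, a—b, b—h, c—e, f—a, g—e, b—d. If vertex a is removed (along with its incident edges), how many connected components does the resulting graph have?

With a gone, the remaining components are: {b, c, d, e, f, g, h}.
That is 1 component.

1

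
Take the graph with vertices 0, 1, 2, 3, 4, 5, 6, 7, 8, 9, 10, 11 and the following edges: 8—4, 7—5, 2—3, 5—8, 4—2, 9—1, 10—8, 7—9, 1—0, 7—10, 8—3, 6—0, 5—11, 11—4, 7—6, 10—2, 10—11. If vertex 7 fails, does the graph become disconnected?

Yes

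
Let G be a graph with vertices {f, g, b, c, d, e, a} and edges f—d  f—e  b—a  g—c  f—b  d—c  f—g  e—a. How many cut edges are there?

0

The edges on the cycle f-e-a-b-f are not bridges since each lies on that cycle.
Every edge lies on some cycle, so there are no bridges.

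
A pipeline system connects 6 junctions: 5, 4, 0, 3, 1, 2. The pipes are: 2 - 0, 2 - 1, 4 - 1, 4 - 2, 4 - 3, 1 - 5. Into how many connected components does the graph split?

Starting from 0 we can reach 0, 1, 2, 3, 4, 5. That is one component of size 6.
Total: 1 component.

1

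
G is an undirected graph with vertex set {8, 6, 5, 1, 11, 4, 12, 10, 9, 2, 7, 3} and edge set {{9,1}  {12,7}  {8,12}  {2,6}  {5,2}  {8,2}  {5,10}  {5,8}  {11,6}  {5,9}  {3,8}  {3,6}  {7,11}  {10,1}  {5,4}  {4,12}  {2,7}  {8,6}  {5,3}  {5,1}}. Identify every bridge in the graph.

The edges on the cycle 5-10-1-5 are not bridges since each lies on that cycle.
Every edge lies on some cycle, so there are no bridges.

none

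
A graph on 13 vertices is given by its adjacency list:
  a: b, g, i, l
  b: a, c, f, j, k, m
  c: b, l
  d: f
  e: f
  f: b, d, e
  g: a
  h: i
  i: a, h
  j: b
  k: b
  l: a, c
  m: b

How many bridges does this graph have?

The edges on the cycle b-a-l-c-b are not bridges since each lies on that cycle.
But removing b-k disconnects b from k; removing e-f disconnects e from f; removing b-f disconnects b from f; removing d-f disconnects d from f — these are bridges.
In total 9 edges are bridges.

9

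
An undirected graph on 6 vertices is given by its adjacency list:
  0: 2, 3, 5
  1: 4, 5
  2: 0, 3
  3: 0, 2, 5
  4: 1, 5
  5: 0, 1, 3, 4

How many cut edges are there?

0

The edges on the cycle 5-1-4-5 are not bridges since each lies on that cycle.
Every edge lies on some cycle, so there are no bridges.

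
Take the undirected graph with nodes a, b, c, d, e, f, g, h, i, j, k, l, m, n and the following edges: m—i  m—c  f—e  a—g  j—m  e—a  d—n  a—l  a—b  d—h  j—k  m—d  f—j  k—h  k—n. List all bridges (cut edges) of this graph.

a-b, a-e, a-g, a-l, c-m, e-f, f-j, i-m

The edges on the cycle j-m-d-n-k-j are not bridges since each lies on that cycle.
But removing i—m disconnects i from m; removing a—l disconnects a from l; removing j—f disconnects j from f; removing a—b disconnects a from b — these are bridges.
In total 8 edges are bridges.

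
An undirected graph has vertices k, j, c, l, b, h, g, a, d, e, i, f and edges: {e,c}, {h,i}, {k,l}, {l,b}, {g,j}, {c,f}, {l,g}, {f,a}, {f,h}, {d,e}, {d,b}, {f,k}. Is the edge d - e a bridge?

After removing d - e, the path d-b-l-k-f-c-e still connects them, so the edge is not a bridge.

No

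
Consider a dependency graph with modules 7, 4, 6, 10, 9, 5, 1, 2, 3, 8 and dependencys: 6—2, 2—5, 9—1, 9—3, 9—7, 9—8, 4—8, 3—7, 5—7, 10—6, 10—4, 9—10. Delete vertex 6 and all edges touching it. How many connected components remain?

With 6 gone, the remaining components are: {1, 2, 3, 4, 5, 7, 8, 9, 10}.
That is 1 component.

1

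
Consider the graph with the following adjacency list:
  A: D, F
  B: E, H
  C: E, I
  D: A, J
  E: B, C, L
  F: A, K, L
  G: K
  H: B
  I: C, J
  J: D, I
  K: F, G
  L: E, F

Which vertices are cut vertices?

B, E, F, K

Removing B increases the component count from 1 to 2, so B is a cut vertex.
Removing E increases the component count from 1 to 2, so E is a cut vertex.
Removing F increases the component count from 1 to 2, so F is a cut vertex.
Likewise K is a cut vertex.
By contrast removing L leaves 1 component; it is not a cut vertex. No other vertex is a cut vertex either.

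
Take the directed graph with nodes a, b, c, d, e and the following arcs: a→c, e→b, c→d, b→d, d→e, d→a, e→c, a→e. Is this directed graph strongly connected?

Yes

From c we can reach every vertex (a, b, c, d, e), and every vertex can reach c (a, b, c, d, e). So the whole graph is one strongly connected component.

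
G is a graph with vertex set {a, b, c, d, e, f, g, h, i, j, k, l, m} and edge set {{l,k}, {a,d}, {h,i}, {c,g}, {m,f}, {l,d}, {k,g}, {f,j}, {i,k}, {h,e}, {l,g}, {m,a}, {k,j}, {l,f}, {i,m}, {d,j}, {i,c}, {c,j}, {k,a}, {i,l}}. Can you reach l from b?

The component containing b is {b}, and l is not in it.

No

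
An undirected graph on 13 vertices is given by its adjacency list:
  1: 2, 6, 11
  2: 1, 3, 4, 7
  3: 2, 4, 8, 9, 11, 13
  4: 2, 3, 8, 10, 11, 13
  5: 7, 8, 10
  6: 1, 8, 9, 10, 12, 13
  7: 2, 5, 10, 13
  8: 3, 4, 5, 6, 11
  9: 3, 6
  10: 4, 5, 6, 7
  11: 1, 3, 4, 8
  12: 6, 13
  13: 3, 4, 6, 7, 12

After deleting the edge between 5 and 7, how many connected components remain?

5 and 7 are still connected via 5-10-7, so the component count stays at 1.

1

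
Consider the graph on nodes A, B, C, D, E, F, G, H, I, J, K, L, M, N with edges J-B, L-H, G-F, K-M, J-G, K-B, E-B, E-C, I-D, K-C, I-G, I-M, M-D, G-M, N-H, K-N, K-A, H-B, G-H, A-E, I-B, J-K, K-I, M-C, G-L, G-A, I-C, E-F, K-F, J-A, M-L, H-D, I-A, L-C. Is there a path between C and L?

From C we can reach A, B, C, D, E, F, G, H, I, J, K, L, M, N, which includes L.

Yes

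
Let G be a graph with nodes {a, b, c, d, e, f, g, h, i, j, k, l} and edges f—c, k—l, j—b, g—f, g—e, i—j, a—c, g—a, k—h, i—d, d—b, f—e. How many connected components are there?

3

Starting from h we can reach h, k, l. That is one component of size 3.
Starting from b we can reach b, d, i, j. That is one component of size 4.
Starting from a we can reach a, c, e, f, g. That is one component of size 5.
Total: 3 components.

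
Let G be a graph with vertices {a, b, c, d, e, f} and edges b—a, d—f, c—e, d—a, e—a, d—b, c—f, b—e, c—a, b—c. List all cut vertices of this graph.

none

Removing c, for instance, still leaves 1 component. No single vertex removal increases the component count — the graph has no articulation points.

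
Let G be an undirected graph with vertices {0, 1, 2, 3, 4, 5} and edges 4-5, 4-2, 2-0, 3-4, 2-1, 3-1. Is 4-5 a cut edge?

Yes

Removing 4-5 leaves no path between 4 and 5: the component count goes from 1 to 2. So it is a bridge.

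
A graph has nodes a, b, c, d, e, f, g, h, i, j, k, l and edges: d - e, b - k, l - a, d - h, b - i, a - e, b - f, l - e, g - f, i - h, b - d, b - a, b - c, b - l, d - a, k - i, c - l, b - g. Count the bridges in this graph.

0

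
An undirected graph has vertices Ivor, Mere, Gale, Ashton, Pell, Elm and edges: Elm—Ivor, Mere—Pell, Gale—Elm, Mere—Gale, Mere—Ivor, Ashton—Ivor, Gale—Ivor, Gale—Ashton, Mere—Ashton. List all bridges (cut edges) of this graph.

Mere-Pell

The edges on the cycle Gale-Elm-Ivor-Gale are not bridges since each lies on that cycle.
But removing Pell—Mere disconnects Pell from Mere — this is a bridge.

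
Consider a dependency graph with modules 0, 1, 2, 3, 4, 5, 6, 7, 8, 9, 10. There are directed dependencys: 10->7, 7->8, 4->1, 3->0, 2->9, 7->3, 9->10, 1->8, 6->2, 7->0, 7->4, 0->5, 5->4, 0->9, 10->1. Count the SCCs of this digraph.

7

{0, 3, 7, 9, 10} are all mutually reachable — one SCC of size 5.
{4} is an SCC by itself.
{5} is an SCC by itself.
{6} is an SCC by itself.
{8} is an SCC by itself.
(and 2 more singleton SCCs)
That gives 7 strongly connected components.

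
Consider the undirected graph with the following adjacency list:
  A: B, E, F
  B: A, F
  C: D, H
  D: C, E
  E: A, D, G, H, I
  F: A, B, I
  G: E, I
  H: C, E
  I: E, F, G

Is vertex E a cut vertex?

Yes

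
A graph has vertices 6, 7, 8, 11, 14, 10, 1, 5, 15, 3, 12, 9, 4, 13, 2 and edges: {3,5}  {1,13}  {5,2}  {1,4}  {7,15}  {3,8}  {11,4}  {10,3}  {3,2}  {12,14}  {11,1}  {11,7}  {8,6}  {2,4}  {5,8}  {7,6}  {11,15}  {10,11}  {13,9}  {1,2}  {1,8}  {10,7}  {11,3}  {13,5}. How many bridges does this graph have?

The edges on the cycle 11-1-13-5-3-11 are not bridges since each lies on that cycle.
But removing 12–14 disconnects 12 from 14; removing 13–9 disconnects 13 from 9 — these are bridges.
That makes 2 bridges.

2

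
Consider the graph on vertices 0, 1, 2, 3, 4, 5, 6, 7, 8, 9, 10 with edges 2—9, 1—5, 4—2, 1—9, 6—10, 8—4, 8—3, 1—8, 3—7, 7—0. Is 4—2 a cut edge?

No

After removing 4—2, the path 4-8-1-9-2 still connects them, so the edge is not a bridge.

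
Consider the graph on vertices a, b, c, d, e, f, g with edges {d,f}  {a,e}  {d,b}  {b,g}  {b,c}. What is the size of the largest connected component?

5

Starting from a we can reach a, e. That is one component of size 2.
Starting from b we can reach b, c, d, f, g. That is one component of size 5.
The largest has 5 vertices.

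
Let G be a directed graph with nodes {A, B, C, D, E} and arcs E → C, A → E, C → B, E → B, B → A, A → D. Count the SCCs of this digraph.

2

{A, B, C, E} are all mutually reachable — one SCC of size 4.
{D} is an SCC by itself.
That gives 2 strongly connected components.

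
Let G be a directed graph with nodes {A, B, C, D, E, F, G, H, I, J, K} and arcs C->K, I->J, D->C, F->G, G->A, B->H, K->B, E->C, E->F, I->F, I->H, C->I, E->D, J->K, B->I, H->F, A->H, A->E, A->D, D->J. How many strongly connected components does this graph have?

1

{A, B, C, D, E, F, G, H, I, J, K} are all mutually reachable — one SCC of size 11.
That gives 1 strongly connected component.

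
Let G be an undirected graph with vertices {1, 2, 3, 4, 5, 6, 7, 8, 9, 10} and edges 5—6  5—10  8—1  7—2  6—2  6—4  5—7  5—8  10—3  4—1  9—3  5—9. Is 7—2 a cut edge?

After removing 7—2, the path 7-5-6-2 still connects them, so the edge is not a bridge.

No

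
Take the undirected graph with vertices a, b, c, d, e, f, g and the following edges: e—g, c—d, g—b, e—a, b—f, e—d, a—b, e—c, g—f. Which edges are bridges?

The edges on the cycle e-c-d-e are not bridges since each lies on that cycle.
Every edge lies on some cycle, so there are no bridges.

none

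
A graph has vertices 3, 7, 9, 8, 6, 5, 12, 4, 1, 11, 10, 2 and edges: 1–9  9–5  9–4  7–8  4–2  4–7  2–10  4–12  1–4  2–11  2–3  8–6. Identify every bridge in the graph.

10-2, 11-2, 12-4, 2-3, 2-4, 4-7, 5-9, 6-8, 7-8

The edges on the cycle 1-9-4-1 are not bridges since each lies on that cycle.
But removing 2–3 disconnects 2 from 3; removing 12–4 disconnects 12 from 4; removing 4–2 disconnects 4 from 2; removing 2–10 disconnects 2 from 10 — these are bridges.
In total 9 edges are bridges.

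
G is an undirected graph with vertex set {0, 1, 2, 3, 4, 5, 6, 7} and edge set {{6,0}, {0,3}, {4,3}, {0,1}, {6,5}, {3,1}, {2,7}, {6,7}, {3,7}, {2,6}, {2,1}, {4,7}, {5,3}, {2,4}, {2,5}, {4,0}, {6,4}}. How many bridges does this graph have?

0

The edges on the cycle 2-6-5-2 are not bridges since each lies on that cycle.
Every edge lies on some cycle, so there are no bridges.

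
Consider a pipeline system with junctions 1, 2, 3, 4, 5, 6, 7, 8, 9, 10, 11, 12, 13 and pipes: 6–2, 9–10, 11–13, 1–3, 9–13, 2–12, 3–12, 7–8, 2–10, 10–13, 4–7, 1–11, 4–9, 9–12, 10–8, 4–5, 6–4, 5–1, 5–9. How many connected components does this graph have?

1

Starting from 1 we can reach 1, 2, 3, 4, 5, 6, 7, 8, 9, 10, 11, 12, 13. That is one component of size 13.
Total: 1 component.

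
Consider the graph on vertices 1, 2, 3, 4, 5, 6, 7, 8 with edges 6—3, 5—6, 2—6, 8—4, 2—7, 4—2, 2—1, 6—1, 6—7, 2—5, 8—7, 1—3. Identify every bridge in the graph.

none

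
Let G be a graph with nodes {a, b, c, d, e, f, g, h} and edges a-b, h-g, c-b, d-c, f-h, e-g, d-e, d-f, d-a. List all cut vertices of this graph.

d

Removing d increases the component count from 1 to 2, so d is a cut vertex.
By contrast removing h leaves 1 component; it is not a cut vertex. No other vertex is a cut vertex either.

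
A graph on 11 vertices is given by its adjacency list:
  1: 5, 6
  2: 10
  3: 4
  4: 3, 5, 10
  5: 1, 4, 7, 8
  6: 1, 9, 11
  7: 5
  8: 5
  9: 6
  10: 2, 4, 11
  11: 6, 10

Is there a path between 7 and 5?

Yes

From 7 we can reach 1, 2, 3, 4, 5, 6, 7, 8, 9, 10, 11, which includes 5.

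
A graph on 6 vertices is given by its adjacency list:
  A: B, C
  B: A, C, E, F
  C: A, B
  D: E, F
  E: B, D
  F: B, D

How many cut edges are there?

0

The edges on the cycle B-C-A-B are not bridges since each lies on that cycle.
Every edge lies on some cycle, so there are no bridges.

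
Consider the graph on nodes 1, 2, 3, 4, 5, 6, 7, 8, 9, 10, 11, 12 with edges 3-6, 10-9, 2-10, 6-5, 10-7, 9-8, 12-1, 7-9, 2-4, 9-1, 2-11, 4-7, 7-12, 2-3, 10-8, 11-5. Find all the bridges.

none

The edges on the cycle 2-3-6-5-11-2 are not bridges since each lies on that cycle.
Every edge lies on some cycle, so there are no bridges.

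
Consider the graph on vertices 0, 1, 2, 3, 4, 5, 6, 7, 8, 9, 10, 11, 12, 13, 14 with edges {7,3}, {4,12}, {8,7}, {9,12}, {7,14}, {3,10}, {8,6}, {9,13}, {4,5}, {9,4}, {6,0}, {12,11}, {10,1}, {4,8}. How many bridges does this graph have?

11

The edges on the cycle 9-4-12-9 are not bridges since each lies on that cycle.
But removing 8–6 disconnects 8 from 6; removing 3–10 disconnects 3 from 10; removing 8–7 disconnects 8 from 7; removing 6–0 disconnects 6 from 0 — these are bridges.
In total 11 edges are bridges.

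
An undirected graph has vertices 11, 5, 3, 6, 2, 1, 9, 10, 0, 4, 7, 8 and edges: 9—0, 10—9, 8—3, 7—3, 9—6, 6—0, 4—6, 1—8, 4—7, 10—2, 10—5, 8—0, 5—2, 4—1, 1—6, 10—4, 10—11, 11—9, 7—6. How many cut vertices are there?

Removing 10 increases the component count from 1 to 2, so 10 is a cut vertex.
By contrast removing 0 leaves 1 component; it is not a cut vertex. No other vertex is a cut vertex either.

1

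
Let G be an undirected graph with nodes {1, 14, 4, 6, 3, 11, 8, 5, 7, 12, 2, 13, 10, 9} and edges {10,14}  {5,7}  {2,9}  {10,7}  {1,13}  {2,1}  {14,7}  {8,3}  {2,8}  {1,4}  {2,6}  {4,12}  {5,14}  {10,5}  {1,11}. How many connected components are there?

2

Starting from 5 we can reach 5, 7, 10, 14. That is one component of size 4.
Starting from 1 we can reach 1, 2, 3, 4, 6, 8, 9, 11, 12, 13. That is one component of size 10.
Total: 2 components.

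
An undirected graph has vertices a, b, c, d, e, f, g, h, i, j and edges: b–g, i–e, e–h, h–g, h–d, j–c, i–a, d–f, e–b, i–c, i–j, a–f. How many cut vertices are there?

Removing i increases the component count from 1 to 2, so i is a cut vertex.
By contrast removing c leaves 1 component; it is not a cut vertex. No other vertex is a cut vertex either.

1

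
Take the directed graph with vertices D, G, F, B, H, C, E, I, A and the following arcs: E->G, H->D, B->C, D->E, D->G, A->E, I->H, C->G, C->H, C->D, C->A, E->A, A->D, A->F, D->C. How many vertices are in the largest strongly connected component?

5

{A, C, D, E, H} are all mutually reachable — one SCC of size 5.
{B} is an SCC by itself.
{I} is an SCC by itself.
{G} is an SCC by itself.
{F} is an SCC by itself.
The largest has 5 vertices.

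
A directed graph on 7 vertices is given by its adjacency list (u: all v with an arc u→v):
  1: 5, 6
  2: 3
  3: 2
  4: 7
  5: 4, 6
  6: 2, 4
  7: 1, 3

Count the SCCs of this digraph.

{1, 4, 5, 6, 7} are all mutually reachable — one SCC of size 5.
{2, 3} are all mutually reachable — one SCC of size 2.
That gives 2 strongly connected components.

2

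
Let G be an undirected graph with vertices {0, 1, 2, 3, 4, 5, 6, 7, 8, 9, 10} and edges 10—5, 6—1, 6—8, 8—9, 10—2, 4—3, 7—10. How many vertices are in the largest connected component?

0 is isolated — a component by itself.
Starting from 3 we can reach 3, 4. That is one component of size 2.
Starting from 2 we can reach 2, 5, 7, 10. That is one component of size 4.
Starting from 1 we can reach 1, 6, 8, 9. That is one component of size 4.
The largest has 4 vertices.

4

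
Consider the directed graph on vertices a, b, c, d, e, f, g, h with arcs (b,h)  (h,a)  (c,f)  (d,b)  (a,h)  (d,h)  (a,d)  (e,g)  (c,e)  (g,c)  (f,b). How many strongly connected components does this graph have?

{a, b, d, h} are all mutually reachable — one SCC of size 4.
{c, e, g} are all mutually reachable — one SCC of size 3.
{f} is an SCC by itself.
That gives 3 strongly connected components.

3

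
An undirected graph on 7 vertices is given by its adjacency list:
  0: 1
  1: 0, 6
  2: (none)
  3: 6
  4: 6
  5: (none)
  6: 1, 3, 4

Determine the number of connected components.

2 is isolated — a component by itself.
5 is isolated — a component by itself.
Starting from 0 we can reach 0, 1, 3, 4, 6. That is one component of size 5.
Total: 3 components.

3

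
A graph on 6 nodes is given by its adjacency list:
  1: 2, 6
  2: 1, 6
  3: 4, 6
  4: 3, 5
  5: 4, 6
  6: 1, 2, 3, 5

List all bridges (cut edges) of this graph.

The edges on the cycle 6-2-1-6 are not bridges since each lies on that cycle.
Every edge lies on some cycle, so there are no bridges.

none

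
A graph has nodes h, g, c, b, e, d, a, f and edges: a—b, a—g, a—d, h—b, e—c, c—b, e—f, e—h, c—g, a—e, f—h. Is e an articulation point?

No

Deleting e leaves 1 component (was 1) (its neighbors a, c, f, h remain connected to each other), so e is not a cut vertex.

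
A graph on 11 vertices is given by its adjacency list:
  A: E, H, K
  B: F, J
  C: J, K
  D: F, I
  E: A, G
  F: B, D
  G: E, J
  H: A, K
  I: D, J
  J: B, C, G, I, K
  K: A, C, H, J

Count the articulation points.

Removing J increases the component count from 1 to 2, so J is a cut vertex.
By contrast removing H leaves 1 component; it is not a cut vertex. No other vertex is a cut vertex either.

1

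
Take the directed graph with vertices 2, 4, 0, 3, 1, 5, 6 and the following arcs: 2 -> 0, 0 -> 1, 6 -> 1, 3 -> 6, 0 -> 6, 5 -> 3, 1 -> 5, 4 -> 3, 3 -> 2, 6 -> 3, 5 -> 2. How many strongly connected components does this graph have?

2

{0, 1, 2, 3, 5, 6} are all mutually reachable — one SCC of size 6.
{4} is an SCC by itself.
That gives 2 strongly connected components.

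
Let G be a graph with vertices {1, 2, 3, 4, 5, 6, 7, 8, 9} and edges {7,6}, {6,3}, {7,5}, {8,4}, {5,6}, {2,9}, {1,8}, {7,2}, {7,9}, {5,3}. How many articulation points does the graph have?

Removing 7 increases the component count from 2 to 3, so 7 is a cut vertex.
Removing 8 increases the component count from 2 to 3, so 8 is a cut vertex.
By contrast removing 5 leaves 2 components; it is not a cut vertex. No other vertex is a cut vertex either.

2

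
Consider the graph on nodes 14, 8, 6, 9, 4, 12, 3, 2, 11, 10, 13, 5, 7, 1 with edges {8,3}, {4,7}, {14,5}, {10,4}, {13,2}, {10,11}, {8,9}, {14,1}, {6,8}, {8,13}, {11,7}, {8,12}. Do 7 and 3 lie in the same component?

No

The component containing 7 is {4, 7, 10, 11}, and 3 is not in it.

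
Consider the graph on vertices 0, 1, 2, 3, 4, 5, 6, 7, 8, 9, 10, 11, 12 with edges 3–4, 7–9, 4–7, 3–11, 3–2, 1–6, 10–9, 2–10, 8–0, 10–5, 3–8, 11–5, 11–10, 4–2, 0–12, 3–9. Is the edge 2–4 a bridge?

No

After removing 2–4, the path 2-3-4 still connects them, so the edge is not a bridge.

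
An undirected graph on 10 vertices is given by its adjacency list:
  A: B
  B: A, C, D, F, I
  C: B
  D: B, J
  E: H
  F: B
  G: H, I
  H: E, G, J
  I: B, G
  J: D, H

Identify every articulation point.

Removing B increases the component count from 1 to 4, so B is a cut vertex.
Removing H increases the component count from 1 to 2, so H is a cut vertex.
By contrast removing C leaves 1 component; it is not a cut vertex. No other vertex is a cut vertex either.

B, H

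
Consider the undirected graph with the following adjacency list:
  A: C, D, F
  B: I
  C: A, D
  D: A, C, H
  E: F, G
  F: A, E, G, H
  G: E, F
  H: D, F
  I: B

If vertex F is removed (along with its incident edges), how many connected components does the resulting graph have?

With F gone, the remaining components are: {B, I}; {E, G}; {A, C, D, H}.
That is 3 components.

3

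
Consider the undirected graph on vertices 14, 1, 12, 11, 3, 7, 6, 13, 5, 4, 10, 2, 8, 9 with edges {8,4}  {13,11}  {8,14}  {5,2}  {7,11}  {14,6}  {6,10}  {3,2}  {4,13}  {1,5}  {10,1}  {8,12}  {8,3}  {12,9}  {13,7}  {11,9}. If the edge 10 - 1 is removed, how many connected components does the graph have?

10 and 1 are still connected via 10-6-14-8-3-2-5-1, so the component count stays at 1.

1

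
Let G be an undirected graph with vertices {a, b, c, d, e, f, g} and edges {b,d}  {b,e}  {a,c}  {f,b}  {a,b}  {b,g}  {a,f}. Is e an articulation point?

Deleting e leaves 1 component (was 1), so e is not a cut vertex.

No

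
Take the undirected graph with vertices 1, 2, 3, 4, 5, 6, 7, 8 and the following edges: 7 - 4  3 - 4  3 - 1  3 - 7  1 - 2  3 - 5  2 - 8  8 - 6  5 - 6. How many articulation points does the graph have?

1

Removing 3 increases the component count from 1 to 2, so 3 is a cut vertex.
By contrast removing 5 leaves 1 component; it is not a cut vertex. No other vertex is a cut vertex either.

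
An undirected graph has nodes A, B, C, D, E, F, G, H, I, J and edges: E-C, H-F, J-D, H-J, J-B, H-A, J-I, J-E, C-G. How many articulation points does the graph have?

Removing C increases the component count from 1 to 2, so C is a cut vertex.
Removing E increases the component count from 1 to 2, so E is a cut vertex.
Removing H increases the component count from 1 to 3, so H is a cut vertex.
Likewise J is a cut vertex.
By contrast removing F leaves 1 component; it is not a cut vertex. No other vertex is a cut vertex either.

4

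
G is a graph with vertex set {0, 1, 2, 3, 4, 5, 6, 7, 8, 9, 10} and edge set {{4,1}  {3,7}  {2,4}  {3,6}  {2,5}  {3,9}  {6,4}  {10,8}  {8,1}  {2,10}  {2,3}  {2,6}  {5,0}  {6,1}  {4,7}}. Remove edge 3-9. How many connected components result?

2

Before removal there is 1 component.
3-9 is a bridge — removing it separates 3's side from 9's side.
After removal: 2 components.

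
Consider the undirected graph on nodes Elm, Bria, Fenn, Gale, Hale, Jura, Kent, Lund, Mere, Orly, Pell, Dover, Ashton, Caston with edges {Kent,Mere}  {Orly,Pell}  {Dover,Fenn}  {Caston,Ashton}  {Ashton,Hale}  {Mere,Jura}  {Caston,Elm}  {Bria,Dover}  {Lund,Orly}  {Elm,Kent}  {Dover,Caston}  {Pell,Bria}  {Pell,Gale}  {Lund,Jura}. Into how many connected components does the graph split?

Starting from Elm we can reach Elm, Bria, Fenn, Gale, Hale, Jura, Kent, Lund, Mere, Orly, Pell, Dover, Ashton, Caston. That is one component of size 14.
Total: 1 component.

1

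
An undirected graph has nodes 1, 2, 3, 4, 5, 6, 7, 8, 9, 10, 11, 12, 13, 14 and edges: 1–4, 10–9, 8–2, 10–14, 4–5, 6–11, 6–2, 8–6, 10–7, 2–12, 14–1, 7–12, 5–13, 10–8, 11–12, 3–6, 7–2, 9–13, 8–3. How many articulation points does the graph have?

1

Removing 10 increases the component count from 1 to 2, so 10 is a cut vertex.
By contrast removing 3 leaves 1 component; it is not a cut vertex. No other vertex is a cut vertex either.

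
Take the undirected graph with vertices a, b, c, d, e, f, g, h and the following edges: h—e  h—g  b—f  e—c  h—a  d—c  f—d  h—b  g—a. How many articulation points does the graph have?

Removing h increases the component count from 1 to 2, so h is a cut vertex.
By contrast removing g leaves 1 component; it is not a cut vertex. No other vertex is a cut vertex either.

1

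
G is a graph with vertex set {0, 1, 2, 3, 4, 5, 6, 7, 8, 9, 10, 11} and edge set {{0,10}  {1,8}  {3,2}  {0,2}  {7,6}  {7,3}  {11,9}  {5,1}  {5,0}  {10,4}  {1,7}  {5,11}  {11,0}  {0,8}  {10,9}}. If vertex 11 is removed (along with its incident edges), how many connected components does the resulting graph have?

1

With 11 gone, the remaining components are: {0, 1, 2, 3, 4, 5, 6, 7, 8, 9, 10}.
That is 1 component.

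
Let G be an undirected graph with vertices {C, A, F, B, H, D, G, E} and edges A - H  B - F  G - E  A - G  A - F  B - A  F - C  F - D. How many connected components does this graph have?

1

Starting from A we can reach A, B, C, D, E, F, G, H. That is one component of size 8.
Total: 1 component.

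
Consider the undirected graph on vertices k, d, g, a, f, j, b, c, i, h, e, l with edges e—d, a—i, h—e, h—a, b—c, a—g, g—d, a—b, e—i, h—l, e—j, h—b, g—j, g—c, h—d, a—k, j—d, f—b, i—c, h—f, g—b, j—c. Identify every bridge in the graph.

a-k, h-l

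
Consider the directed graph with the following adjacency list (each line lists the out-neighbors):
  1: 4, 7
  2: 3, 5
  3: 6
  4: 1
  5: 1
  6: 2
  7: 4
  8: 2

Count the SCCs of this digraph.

4

{1, 4, 7} are all mutually reachable — one SCC of size 3.
{2, 3, 6} are all mutually reachable — one SCC of size 3.
{5} is an SCC by itself.
{8} is an SCC by itself.
That gives 4 strongly connected components.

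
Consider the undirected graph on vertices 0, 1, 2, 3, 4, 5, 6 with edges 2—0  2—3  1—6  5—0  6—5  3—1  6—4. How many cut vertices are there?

1

Removing 6 increases the component count from 1 to 2, so 6 is a cut vertex.
By contrast removing 3 leaves 1 component; it is not a cut vertex. No other vertex is a cut vertex either.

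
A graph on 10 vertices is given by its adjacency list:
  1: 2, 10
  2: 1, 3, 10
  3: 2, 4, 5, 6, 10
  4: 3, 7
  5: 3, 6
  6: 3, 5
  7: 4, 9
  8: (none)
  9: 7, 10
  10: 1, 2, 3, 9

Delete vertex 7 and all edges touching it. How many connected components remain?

2

With 7 gone, the remaining components are: {8}; {1, 2, 3, 4, 5, 6, 9, 10}.
That is 2 components.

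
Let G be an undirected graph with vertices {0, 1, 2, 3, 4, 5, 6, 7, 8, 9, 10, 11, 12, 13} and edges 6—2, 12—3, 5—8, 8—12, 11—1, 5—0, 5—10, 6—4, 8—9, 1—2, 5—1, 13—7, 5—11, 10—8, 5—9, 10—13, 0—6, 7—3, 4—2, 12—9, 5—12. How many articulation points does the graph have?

Removing 5 increases the component count from 1 to 2, so 5 is a cut vertex.
By contrast removing 10 leaves 1 component; it is not a cut vertex. No other vertex is a cut vertex either.

1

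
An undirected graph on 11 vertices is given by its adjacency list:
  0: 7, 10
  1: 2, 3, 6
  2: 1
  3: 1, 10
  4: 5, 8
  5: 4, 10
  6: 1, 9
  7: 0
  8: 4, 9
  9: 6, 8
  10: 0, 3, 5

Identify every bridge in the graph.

0-10, 0-7, 1-2

The edges on the cycle 8-9-6-1-3-10-5-4-8 are not bridges since each lies on that cycle.
But removing 0-10 disconnects 0 from 10; removing 0-7 disconnects 0 from 7; removing 2-1 disconnects 2 from 1 — these are bridges.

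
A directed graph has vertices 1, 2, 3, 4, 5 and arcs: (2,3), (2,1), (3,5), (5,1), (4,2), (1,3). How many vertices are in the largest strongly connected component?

3

{1, 3, 5} are all mutually reachable — one SCC of size 3.
{4} is an SCC by itself.
{2} is an SCC by itself.
The largest has 3 vertices.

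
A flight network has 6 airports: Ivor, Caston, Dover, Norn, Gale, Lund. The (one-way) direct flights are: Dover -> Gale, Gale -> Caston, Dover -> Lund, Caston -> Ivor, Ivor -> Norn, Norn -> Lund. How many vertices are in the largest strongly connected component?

1

{Ivor} is an SCC by itself.
{Lund} is an SCC by itself.
{Caston} is an SCC by itself.
{Gale} is an SCC by itself.
{Dover} is an SCC by itself.
(and 1 more singleton SCC)
The largest has 1 vertex.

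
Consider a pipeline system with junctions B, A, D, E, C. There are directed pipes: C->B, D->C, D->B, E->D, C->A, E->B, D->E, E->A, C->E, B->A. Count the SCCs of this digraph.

3

{C, D, E} are all mutually reachable — one SCC of size 3.
{A} is an SCC by itself.
{B} is an SCC by itself.
That gives 3 strongly connected components.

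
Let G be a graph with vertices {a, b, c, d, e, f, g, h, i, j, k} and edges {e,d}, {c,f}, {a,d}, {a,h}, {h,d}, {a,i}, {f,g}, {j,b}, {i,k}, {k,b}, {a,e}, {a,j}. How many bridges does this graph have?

2

The edges on the cycle a-e-d-a are not bridges since each lies on that cycle.
But removing c-f disconnects c from f; removing f-g disconnects f from g — these are bridges.
That makes 2 bridges.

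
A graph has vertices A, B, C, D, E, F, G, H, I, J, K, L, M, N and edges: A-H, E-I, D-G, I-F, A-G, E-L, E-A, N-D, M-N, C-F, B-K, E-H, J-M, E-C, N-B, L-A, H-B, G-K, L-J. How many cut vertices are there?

Removing E increases the component count from 1 to 2, so E is a cut vertex.
By contrast removing K leaves 1 component; it is not a cut vertex. No other vertex is a cut vertex either.

1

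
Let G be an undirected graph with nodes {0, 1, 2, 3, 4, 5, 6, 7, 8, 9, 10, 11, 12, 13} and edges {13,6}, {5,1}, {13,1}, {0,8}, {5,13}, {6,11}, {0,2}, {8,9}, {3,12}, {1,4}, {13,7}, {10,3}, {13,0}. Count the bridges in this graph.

10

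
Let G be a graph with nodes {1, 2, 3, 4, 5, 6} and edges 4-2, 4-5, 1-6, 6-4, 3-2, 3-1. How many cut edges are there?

1

The edges on the cycle 3-1-6-4-2-3 are not bridges since each lies on that cycle.
But removing 4-5 disconnects 4 from 5 — this is a bridge.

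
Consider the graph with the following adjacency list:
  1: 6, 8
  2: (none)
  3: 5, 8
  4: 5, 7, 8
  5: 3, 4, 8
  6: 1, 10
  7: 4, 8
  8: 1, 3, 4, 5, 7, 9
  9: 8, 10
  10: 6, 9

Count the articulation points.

Removing 8 increases the component count from 2 to 3, so 8 is a cut vertex.
By contrast removing 1 leaves 2 components; it is not a cut vertex. No other vertex is a cut vertex either.

1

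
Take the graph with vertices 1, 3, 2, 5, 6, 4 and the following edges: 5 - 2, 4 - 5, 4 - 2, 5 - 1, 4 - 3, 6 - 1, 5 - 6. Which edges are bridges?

The edges on the cycle 5-6-1-5 are not bridges since each lies on that cycle.
But removing 4 - 3 disconnects 4 from 3 — this is a bridge.

3-4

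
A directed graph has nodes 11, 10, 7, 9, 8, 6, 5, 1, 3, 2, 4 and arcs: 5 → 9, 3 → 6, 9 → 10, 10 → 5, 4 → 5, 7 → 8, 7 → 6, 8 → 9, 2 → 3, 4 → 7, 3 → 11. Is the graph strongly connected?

No

There is no directed path from 5 to 7, so the graph is not strongly connected.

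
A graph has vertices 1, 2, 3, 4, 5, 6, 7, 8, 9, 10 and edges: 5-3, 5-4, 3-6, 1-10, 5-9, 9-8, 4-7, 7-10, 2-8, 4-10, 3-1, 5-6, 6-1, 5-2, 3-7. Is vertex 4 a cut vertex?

Deleting 4 leaves 1 component (was 1) (its neighbors 5, 7, 10 remain connected to each other), so 4 is not a cut vertex.

No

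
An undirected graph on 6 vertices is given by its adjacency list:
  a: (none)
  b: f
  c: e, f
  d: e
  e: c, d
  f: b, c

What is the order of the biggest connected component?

5

a is isolated — a component by itself.
Starting from b we can reach b, c, d, e, f. That is one component of size 5.
The largest has 5 vertices.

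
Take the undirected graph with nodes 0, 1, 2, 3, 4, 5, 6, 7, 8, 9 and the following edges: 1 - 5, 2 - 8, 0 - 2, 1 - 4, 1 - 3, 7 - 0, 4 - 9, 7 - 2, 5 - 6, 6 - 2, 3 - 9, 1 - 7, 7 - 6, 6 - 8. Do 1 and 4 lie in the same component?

Yes

From 1 we can reach 0, 1, 2, 3, 4, 5, 6, 7, 8, 9, which includes 4.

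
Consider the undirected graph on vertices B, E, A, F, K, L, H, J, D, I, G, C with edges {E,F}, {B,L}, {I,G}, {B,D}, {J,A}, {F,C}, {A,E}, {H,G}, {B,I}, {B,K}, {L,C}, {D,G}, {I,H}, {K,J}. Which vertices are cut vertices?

Removing B increases the component count from 1 to 2, so B is a cut vertex.
By contrast removing L leaves 1 component; it is not a cut vertex. No other vertex is a cut vertex either.

B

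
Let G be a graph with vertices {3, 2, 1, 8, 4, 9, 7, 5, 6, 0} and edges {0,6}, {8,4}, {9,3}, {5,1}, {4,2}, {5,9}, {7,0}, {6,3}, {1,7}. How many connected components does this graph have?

2

Starting from 2 we can reach 2, 4, 8. That is one component of size 3.
Starting from 0 we can reach 0, 1, 3, 5, 6, 7, 9. That is one component of size 7.
Total: 2 components.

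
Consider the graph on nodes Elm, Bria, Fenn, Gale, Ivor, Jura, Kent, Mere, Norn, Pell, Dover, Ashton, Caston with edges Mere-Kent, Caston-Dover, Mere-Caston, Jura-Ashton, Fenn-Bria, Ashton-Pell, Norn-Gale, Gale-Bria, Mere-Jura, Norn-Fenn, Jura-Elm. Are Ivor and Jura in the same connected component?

No

The component containing Ivor is {Ivor}, and Jura is not in it.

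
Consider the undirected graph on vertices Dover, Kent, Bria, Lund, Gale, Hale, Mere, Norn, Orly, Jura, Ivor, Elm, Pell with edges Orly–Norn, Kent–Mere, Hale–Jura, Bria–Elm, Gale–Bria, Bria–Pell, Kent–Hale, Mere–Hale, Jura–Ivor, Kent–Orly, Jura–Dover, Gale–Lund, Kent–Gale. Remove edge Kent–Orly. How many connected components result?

2

Before removal there is 1 component.
Kent–Orly is a bridge — removing it separates Kent's side from Orly's side.
After removal: 2 components.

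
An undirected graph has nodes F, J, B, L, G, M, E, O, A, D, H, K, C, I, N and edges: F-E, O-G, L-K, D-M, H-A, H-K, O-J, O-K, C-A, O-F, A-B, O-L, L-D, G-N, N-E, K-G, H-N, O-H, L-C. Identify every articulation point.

A, D, L, O

Removing A increases the component count from 2 to 3, so A is a cut vertex.
Removing D increases the component count from 2 to 3, so D is a cut vertex.
Removing L increases the component count from 2 to 3, so L is a cut vertex.
Likewise O is a cut vertex.
By contrast removing J leaves 2 components; it is not a cut vertex. No other vertex is a cut vertex either.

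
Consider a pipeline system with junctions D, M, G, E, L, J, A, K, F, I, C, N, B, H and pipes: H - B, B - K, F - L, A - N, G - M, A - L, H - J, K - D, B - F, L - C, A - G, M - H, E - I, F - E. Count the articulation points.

Removing A increases the component count from 1 to 2, so A is a cut vertex.
Removing B increases the component count from 1 to 2, so B is a cut vertex.
Removing E increases the component count from 1 to 2, so E is a cut vertex.
Likewise F, H, K, L are cut vertices.
By contrast removing M leaves 1 component; it is not a cut vertex. No other vertex is a cut vertex either.

7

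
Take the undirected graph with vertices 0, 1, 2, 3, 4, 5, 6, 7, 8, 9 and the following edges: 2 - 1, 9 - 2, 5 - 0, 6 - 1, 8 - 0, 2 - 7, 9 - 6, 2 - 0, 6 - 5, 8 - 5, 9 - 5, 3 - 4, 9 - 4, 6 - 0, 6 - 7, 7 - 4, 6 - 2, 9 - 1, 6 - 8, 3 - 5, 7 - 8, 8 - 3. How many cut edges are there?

The edges on the cycle 9-6-2-9 are not bridges since each lies on that cycle.
Every edge lies on some cycle, so there are no bridges.

0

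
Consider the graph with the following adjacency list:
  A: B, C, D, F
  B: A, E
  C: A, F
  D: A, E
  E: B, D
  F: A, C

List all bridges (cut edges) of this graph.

none

The edges on the cycle A-C-F-A are not bridges since each lies on that cycle.
Every edge lies on some cycle, so there are no bridges.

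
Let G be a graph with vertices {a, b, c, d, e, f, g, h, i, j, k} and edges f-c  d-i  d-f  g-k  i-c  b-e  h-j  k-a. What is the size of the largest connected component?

4

Starting from b we can reach b, e. That is one component of size 2.
Starting from h we can reach h, j. That is one component of size 2.
Starting from a we can reach a, g, k. That is one component of size 3.
Starting from c we can reach c, d, f, i. That is one component of size 4.
The largest has 4 vertices.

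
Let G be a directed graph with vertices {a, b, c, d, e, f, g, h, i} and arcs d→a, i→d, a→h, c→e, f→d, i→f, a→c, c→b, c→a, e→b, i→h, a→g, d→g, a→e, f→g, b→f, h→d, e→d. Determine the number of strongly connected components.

{a, b, c, d, e, f, h} are all mutually reachable — one SCC of size 7.
{g} is an SCC by itself.
{i} is an SCC by itself.
That gives 3 strongly connected components.

3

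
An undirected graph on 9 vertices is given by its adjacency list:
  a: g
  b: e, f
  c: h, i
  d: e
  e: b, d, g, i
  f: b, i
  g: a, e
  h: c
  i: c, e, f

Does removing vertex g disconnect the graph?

Yes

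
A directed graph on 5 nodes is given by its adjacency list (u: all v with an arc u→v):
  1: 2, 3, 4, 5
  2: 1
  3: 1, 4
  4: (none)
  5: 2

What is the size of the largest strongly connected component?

4

{1, 2, 3, 5} are all mutually reachable — one SCC of size 4.
{4} is an SCC by itself.
The largest has 4 vertices.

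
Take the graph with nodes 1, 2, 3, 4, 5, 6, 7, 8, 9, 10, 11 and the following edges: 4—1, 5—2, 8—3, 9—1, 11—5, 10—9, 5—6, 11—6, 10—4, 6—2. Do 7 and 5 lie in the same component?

No

The component containing 7 is {7}, and 5 is not in it.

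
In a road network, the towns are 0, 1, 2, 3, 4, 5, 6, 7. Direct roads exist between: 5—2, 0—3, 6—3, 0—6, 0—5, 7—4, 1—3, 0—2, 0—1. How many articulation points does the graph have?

1

Removing 0 increases the component count from 2 to 3, so 0 is a cut vertex.
By contrast removing 7 leaves 2 components; it is not a cut vertex. No other vertex is a cut vertex either.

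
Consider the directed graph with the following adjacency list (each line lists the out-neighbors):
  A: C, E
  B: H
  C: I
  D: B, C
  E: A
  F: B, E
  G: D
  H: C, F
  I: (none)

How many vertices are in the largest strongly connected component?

3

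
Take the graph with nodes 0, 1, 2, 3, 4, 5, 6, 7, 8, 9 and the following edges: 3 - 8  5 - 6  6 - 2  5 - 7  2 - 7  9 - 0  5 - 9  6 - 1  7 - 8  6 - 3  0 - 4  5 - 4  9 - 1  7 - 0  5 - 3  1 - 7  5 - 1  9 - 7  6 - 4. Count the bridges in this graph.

0

The edges on the cycle 5-6-2-7-1-5 are not bridges since each lies on that cycle.
Every edge lies on some cycle, so there are no bridges.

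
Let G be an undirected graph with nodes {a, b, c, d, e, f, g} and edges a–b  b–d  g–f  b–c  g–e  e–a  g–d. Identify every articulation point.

b, g

Removing b increases the component count from 1 to 2, so b is a cut vertex.
Removing g increases the component count from 1 to 2, so g is a cut vertex.
By contrast removing d leaves 1 component; it is not a cut vertex. No other vertex is a cut vertex either.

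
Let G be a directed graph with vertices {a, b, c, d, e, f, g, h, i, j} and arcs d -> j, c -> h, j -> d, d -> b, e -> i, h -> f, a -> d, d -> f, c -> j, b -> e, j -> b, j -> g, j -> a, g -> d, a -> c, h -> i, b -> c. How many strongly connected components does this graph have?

{a, b, c, d, g, j} are all mutually reachable — one SCC of size 6.
{e} is an SCC by itself.
{i} is an SCC by itself.
{h} is an SCC by itself.
{f} is an SCC by itself.
That gives 5 strongly connected components.

5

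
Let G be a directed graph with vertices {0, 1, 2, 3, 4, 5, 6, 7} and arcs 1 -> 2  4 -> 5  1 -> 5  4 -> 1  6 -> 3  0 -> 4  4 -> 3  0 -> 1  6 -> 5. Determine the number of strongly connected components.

{4} is an SCC by itself.
{6} is an SCC by itself.
{2} is an SCC by itself.
{3} is an SCC by itself.
{5} is an SCC by itself.
(and 3 more singleton SCCs)
That gives 8 strongly connected components.

8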